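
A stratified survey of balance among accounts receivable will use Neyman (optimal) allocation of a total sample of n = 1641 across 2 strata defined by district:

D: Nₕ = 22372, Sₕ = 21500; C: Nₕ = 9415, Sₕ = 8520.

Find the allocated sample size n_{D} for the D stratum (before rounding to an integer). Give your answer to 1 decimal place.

Neyman allocation: nₕ = n·NₕSₕ / Σⱼ NⱼSⱼ.
Σ NⱼSⱼ = 22372·21500 + 9415·8520 = 5.612138 × 10^8.
n_{D} = 1641·22372·21500 / (5.612138 × 10^8) = 1406.4.

1406.4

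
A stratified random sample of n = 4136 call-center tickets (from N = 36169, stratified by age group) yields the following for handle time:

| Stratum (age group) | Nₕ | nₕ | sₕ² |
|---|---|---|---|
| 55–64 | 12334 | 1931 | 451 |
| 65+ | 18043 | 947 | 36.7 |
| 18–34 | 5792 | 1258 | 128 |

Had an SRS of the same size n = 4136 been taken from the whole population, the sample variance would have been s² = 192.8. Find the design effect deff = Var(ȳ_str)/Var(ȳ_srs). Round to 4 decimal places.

0.8257

Var(ȳ_str) = Σ Wₕ²(1−fₕ)sₕ²/nₕ with Wₕ = Nₕ/36169:
  55–64: (12334/36169)²·(1−1931/12334)·451/1931 = 0.022907822
  65+: (18043/36169)²·(1−947/18043)·36.7/947 = 0.0091378987
  18–34: (5792/36169)²·(1−1258/5792)·128/1258 = 0.0020425204
  → Var(ȳ_str) = 0.034088241.
Var(ȳ_srs) = (1 − 4136/36169)·192.8/4136 = 0.041284555.
deff = 0.034088241 / 0.041284555 = 0.8257.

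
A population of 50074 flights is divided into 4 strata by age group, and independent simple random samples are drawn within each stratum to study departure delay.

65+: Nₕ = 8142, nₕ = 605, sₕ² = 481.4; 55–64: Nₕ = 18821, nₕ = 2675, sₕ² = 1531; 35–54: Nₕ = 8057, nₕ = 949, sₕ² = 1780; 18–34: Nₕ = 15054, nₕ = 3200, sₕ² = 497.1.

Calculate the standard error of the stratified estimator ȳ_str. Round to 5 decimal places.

0.37780

Var(ȳ_str) = Σₕ Wₕ²(1 − fₕ)sₕ²/nₕ with Wₕ = Nₕ/N, N = 50074.
65+: Wₕ = 0.16259935; term = 0.16259935²·(1 − 0.07430607)·481.4/605 = 0.019474026.
55–64: Wₕ = 0.37586372; term = 0.37586372²·(1 − 0.14212847)·1531/2675 = 0.069364056.
35–54: Wₕ = 0.16090187; term = 0.16090187²·(1 − 0.11778578)·1780/949 = 0.042840053.
18–34: Wₕ = 0.30063506; term = 0.30063506²·(1 − 0.21256809)·497.1/3200 = 0.011055695.
Sum = 0.14273383.
SE = √(0.14273383) = 0.37780.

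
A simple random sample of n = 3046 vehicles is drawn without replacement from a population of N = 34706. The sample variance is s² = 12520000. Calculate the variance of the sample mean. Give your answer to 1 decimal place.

3749.6

Under SRS without replacement, Var(ȳ) = (1 − f)·s²/n with f = n/N = 3046/34706 = 0.08776580.
Var(ȳ) = (1 − 0.08776580)·12520000/3046 = 0.91223420·4110.3086 = 3749.5641.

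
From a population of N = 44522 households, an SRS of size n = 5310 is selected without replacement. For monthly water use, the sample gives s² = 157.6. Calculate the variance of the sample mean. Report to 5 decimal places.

0.02614

Under SRS without replacement, Var(ȳ) = (1 − f)·s²/n with f = n/N = 5310/44522 = 0.11926688.
Var(ȳ) = (1 − 0.11926688)·157.6/5310 = 0.88073312·0.029679849 = 0.026140026.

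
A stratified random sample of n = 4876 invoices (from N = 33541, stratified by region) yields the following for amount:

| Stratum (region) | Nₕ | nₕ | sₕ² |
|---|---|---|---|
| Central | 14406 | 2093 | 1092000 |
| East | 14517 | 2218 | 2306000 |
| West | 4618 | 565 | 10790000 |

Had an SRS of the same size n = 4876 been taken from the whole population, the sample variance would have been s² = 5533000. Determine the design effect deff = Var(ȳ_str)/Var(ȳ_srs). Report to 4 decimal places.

0.5826

Var(ȳ_str) = Σ Wₕ²(1−fₕ)sₕ²/nₕ with Wₕ = Nₕ/33541:
  Central: (14406/33541)²·(1−2093/14406)·1092000/2093 = 82.263785
  East: (14517/33541)²·(1−2218/14517)·2306000/2218 = 165.00322
  West: (4618/33541)²·(1−565/4618)·10790000/565 = 317.72509
  → Var(ȳ_str) = 564.9921.
Var(ȳ_srs) = (1 − 4876/33541)·5533000/4876 = 969.77931.
deff = 564.9921 / 969.77931 = 0.5826.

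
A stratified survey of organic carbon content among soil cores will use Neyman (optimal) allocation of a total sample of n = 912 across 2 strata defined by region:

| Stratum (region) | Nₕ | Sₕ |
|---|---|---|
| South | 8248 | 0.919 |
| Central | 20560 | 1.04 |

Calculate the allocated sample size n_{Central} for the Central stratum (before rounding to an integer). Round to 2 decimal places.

Neyman allocation: nₕ = n·NₕSₕ / Σⱼ NⱼSⱼ.
Σ NⱼSⱼ = 8248·0.919 + 20560·1.04 = 28962.312.
n_{Central} = 912·20560·1.04 / 28962.312 = 673.31.

673.31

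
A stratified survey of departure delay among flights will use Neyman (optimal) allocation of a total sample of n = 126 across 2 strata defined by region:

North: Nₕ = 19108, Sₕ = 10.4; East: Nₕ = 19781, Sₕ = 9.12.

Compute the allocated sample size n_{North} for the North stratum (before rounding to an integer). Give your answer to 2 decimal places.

Neyman allocation: nₕ = n·NₕSₕ / Σⱼ NⱼSⱼ.
Σ NⱼSⱼ = 19108·10.4 + 19781·9.12 = 379125.92.
n_{North} = 126·19108·10.4 / 379125.92 = 66.04.

66.04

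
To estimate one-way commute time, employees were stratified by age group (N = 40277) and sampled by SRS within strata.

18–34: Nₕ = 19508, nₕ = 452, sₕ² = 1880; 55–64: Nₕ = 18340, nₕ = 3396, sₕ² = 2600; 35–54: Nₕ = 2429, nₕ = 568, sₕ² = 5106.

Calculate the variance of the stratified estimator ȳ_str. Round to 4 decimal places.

1.1075

Var(ȳ_str) = Σₕ Wₕ²(1 − fₕ)sₕ²/nₕ with Wₕ = Nₕ/N, N = 40277.
18–34: Wₕ = 0.48434590; term = 0.48434590²·(1 − 0.02316998)·1880/452 = 0.95312459.
55–64: Wₕ = 0.45534672; term = 0.45534672²·(1 − 0.18516903)·2600/3396 = 0.12934738.
35–54: Wₕ = 0.06030737; term = 0.06030737²·(1 − 0.23384109)·5106/568 = 0.0250491.
Sum = 1.1075211.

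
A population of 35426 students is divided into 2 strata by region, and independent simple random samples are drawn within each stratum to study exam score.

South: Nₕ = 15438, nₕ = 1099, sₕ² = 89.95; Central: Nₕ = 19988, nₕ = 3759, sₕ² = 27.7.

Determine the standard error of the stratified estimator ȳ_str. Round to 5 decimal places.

Var(ȳ_str) = Σₕ Wₕ²(1 − fₕ)sₕ²/nₕ with Wₕ = Nₕ/N, N = 35426.
South: Wₕ = 0.43578163; term = 0.43578163²·(1 − 0.07118798)·89.95/1099 = 0.01443674.
Central: Wₕ = 0.56421837; term = 0.56421837²·(1 − 0.18806284)·27.7/3759 = 0.00190469.
Sum = 0.01634143.
SE = √(0.01634143) = 0.12783.

0.12783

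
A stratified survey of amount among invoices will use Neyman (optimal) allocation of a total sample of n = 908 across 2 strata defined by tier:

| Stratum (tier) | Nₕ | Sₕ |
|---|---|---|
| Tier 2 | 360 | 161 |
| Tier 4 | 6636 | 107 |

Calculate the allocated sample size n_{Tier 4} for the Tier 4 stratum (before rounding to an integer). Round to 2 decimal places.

839.48

Neyman allocation: nₕ = n·NₕSₕ / Σⱼ NⱼSⱼ.
Σ NⱼSⱼ = 360·161 + 6636·107 = 768012.
n_{Tier 4} = 908·6636·107 / 768012 = 839.48.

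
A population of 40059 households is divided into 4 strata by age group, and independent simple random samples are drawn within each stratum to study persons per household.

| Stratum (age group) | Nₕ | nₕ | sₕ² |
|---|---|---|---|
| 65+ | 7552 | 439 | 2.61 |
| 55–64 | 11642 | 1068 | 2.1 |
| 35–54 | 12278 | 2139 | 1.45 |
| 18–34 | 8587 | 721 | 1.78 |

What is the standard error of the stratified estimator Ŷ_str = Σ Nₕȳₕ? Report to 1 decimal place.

Var(Ŷ_str) = Σₕ Nₕ²(1 − fₕ)sₕ²/nₕ.
65+: 7552²·(1 − 439/7552)·2.61/439 = 319367.54.
55–64: 11642²·(1 − 1068/11642)·2.1/1068 = 242055.49.
35–54: 12278²·(1 − 2139/12278)·1.45/2139 = 84387.859.
18–34: 8587²·(1 − 721/8587)·1.78/721 = 166755.49.
Sum = 812566.38.
SE = √(812566.38) = 901.4.

901.4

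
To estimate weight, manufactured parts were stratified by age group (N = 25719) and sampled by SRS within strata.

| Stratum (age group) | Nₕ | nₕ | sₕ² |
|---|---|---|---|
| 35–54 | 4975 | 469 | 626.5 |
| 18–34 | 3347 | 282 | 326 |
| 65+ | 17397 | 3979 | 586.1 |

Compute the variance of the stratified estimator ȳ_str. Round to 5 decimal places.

0.11518

Var(ȳ_str) = Σₕ Wₕ²(1 − fₕ)sₕ²/nₕ with Wₕ = Nₕ/N, N = 25719.
35–54: Wₕ = 0.19343676; term = 0.19343676²·(1 − 0.09427136)·626.5/469 = 0.045271444.
18–34: Wₕ = 0.13013725; term = 0.13013725²·(1 − 0.08425456)·326/282 = 0.017928606.
65+: Wₕ = 0.67642599; term = 0.67642599²·(1 − 0.22871759)·586.1/3979 = 0.051981855.
Sum = 0.11518191.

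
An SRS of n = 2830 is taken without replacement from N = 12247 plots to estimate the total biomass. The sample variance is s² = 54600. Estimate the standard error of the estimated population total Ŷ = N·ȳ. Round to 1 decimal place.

Var(Ŷ) = N²·Var(ȳ) = N²·(1 − n/N)·s²/n.
f = 2830/12247 = 0.23107700; Var(ȳ) = 0.76892300·54600/2830 = 14.835052.
Var(Ŷ) = 12247² · 14.835052 = 2.2250947 × 10^9.
SE(Ŷ) = √(2.2250947 × 10^9) = 47170.9.

47170.9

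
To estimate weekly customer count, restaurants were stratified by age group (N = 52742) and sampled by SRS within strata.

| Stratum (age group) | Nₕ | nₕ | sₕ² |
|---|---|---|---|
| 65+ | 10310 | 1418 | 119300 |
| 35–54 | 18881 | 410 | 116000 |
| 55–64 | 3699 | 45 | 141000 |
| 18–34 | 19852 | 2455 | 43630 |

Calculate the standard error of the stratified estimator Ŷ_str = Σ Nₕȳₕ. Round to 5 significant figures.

Var(Ŷ_str) = Σₕ Nₕ²(1 − fₕ)sₕ²/nₕ.
65+: 10310²·(1 − 1418/10310)·119300/1418 = 7.7129823 × 10^9.
35–54: 18881²·(1 − 410/18881)·116000/410 = 9.8671001 × 10^10.
55–64: 3699²·(1 − 45/3699)·141000/45 = 4.2350591 × 10^10.
18–34: 19852²·(1 − 2455/19852)·43630/2455 = 6.1377945 × 10^9.
Sum = 1.5487237 × 10^11.
SE = √(1.5487237 × 10^11) = 393540.

393540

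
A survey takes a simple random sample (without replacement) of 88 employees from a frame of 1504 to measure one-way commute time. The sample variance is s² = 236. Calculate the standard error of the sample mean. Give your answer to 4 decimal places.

Under SRS without replacement, Var(ȳ) = (1 − f)·s²/n with f = n/N = 88/1504 = 0.05851064.
Var(ȳ) = (1 − 0.05851064)·236/88 = 0.94148936·2.6818182 = 2.5249033.
SE(ȳ) = √(2.5249033) = 1.5890.

1.5890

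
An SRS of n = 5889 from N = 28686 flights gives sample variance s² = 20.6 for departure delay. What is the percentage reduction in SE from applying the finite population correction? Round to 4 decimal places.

f = n/N = 5889/28686 = 0.20529178.
SE_no-fpc = √(s²/n) = 0.059144291; SE_fpc = √((1−f)s²/n) = 0.052725012.
Ratio = √(1−f) = 0.89146409. Reduction = 100·(1 − 0.89146409) = 10.8536%.

10.8536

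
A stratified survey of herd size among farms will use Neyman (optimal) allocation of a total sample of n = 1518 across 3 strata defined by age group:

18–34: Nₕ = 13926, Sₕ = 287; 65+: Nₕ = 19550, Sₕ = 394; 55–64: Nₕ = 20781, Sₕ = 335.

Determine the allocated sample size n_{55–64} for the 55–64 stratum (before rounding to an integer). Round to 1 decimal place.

Neyman allocation: nₕ = n·NₕSₕ / Σⱼ NⱼSⱼ.
Σ NⱼSⱼ = 13926·287 + 19550·394 + 20781·335 = 1.8661097 × 10^7.
n_{55–64} = 1518·20781·335 / (1.8661097 × 10^7) = 566.3.

566.3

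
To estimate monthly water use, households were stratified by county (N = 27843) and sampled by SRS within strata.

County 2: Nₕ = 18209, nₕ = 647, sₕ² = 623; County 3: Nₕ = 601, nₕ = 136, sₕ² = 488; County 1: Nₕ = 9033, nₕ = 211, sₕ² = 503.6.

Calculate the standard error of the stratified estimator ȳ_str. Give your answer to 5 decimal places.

Var(ȳ_str) = Σₕ Wₕ²(1 − fₕ)sₕ²/nₕ with Wₕ = Nₕ/N, N = 27843.
County 2: Wₕ = 0.65398844; term = 0.65398844²·(1 − 0.03553188)·623/647 = 0.39720232.
County 3: Wₕ = 0.02158532; term = 0.02158532²·(1 − 0.22628952)·488/136 = 0.0012935293.
County 1: Wₕ = 0.32442625; term = 0.32442625²·(1 − 0.02335880)·503.6/211 = 0.24534108.
Sum = 0.64383693.
SE = √(0.64383693) = 0.80239.

0.80239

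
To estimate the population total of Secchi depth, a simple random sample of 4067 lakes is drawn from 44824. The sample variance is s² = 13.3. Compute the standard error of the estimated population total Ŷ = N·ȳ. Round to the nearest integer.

2444

Var(Ŷ) = N²·Var(ȳ) = N²·(1 − n/N)·s²/n.
f = 4067/44824 = 0.09073264; Var(ȳ) = 0.90926736·13.3/4067 = 0.0029735077.
Var(Ŷ) = 44824² · 0.0029735077 = 5.9743448 × 10^6.
SE(Ŷ) = √(5.9743448 × 10^6) = 2444.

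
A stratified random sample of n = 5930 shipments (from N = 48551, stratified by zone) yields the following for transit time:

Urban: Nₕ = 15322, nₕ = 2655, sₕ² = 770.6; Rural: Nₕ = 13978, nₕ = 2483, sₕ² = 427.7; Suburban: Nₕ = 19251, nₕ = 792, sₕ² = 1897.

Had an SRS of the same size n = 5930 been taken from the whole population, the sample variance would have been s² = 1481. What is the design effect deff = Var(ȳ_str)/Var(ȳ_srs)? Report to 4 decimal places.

Var(ȳ_str) = Σ Wₕ²(1−fₕ)sₕ²/nₕ with Wₕ = Nₕ/48551:
  Urban: (15322/48551)²·(1−2655/15322)·770.6/2655 = 0.023897768
  Rural: (13978/48551)²·(1−2483/13978)·427.7/2483 = 0.011741408
  Suburban: (19251/48551)²·(1−792/19251)·1897/792 = 0.36108318
  → Var(ȳ_str) = 0.39672236.
Var(ȳ_srs) = (1 − 5930/48551)·1481/5930 = 0.21924304.
deff = 0.39672236 / 0.21924304 = 1.8095.

1.8095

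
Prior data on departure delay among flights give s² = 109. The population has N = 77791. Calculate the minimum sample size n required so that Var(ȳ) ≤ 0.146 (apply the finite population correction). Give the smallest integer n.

Without fpc, n₀ = s²/D = 109/0.146 = 746.5753.
With fpc, (1 − n/N)·s²/n ≤ D requires n ≥ n₀/(1 + n₀/N) = 746.5753/(1 + 746.5753/77791) = 739.4784.
Rounding up, n = 740.

740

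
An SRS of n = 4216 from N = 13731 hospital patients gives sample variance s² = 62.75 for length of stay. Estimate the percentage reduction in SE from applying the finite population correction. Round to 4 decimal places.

16.7559

f = n/N = 4216/13731 = 0.30704246.
SE_no-fpc = √(s²/n) = 0.12199908; SE_fpc = √((1−f)s²/n) = 0.101557.
Ratio = √(1−f) = 0.83244071. Reduction = 100·(1 − 0.83244071) = 16.7559%.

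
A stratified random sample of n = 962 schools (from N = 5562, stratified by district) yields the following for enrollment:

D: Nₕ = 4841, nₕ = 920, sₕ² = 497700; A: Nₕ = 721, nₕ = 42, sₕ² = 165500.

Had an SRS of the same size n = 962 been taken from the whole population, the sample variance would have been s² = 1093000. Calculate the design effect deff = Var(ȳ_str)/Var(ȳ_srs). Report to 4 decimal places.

Var(ȳ_str) = Σ Wₕ²(1−fₕ)sₕ²/nₕ with Wₕ = Nₕ/5562:
  D: (4841/5562)²·(1−920/4841)·497700/920 = 331.93249
  A: (721/5562)²·(1−42/721)·165500/42 = 62.357943
  → Var(ȳ_str) = 394.29043.
Var(ȳ_srs) = (1 − 962/5562)·1093000/962 = 939.66259.
deff = 394.29043 / 939.66259 = 0.4196.

0.4196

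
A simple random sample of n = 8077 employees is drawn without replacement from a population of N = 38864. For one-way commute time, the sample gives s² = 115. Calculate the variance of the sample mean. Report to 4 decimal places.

0.0113

Under SRS without replacement, Var(ȳ) = (1 − f)·s²/n with f = n/N = 8077/38864 = 0.20782730.
Var(ȳ) = (1 − 0.20782730)·115/8077 = 0.79217270·0.01423796 = 0.011278923.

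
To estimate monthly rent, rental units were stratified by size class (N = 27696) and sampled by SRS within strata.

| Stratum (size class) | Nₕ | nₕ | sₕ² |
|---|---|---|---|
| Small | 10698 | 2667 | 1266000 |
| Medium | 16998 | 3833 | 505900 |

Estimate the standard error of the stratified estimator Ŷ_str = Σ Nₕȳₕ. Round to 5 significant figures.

Var(Ŷ_str) = Σₕ Nₕ²(1 − fₕ)sₕ²/nₕ.
Small: 10698²·(1 − 2667/10698)·1266000/2667 = 4.0783351 × 10^10.
Medium: 16998²·(1 − 3833/16998)·505900/3833 = 2.9535515 × 10^10.
Sum = 7.0318866 × 10^10.
SE = √(7.0318866 × 10^10) = 265180.

265180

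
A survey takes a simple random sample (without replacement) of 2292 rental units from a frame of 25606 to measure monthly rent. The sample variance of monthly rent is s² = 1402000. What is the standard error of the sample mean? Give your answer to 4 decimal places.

Under SRS without replacement, Var(ȳ) = (1 − f)·s²/n with f = n/N = 2292/25606 = 0.08951027.
Var(ȳ) = (1 − 0.08951027)·1402000/2292 = 0.91048973·611.69284 = 556.94005.
SE(ȳ) = √(556.94005) = 23.5996.

23.5996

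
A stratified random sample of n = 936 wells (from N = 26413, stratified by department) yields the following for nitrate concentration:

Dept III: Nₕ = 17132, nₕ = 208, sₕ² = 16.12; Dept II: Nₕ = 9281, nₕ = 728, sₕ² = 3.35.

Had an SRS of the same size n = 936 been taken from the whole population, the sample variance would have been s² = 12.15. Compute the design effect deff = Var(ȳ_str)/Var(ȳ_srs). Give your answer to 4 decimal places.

Var(ȳ_str) = Σ Wₕ²(1−fₕ)sₕ²/nₕ with Wₕ = Nₕ/26413:
  Dept III: (17132/26413)²·(1−208/17132)·16.12/208 = 0.032209006
  Dept II: (9281/26413)²·(1−728/9281)·3.35/728 = 5.2358984 × 10^-4
  → Var(ȳ_str) = 0.032732596.
Var(ȳ_srs) = (1 − 936/26413)·12.15/936 = 0.012520768.
deff = 0.032732596 / 0.012520768 = 2.6143.

2.6143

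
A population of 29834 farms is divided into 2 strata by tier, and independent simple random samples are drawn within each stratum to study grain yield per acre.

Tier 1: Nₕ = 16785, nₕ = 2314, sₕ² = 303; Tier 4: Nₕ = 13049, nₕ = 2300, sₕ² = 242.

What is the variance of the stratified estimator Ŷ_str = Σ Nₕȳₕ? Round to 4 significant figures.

4.656 × 10^7

Var(Ŷ_str) = Σₕ Nₕ²(1 − fₕ)sₕ²/nₕ.
Tier 1: 16785²·(1 − 2314/16785)·303/2314 = 3.1805276 × 10^7.
Tier 4: 13049²·(1 − 2300/13049)·242/2300 = 1.4758181 × 10^7.
Sum = 4.6563457 × 10^7.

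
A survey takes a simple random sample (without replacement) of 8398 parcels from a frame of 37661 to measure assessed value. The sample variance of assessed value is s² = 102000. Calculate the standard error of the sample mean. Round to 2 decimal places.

3.07

Under SRS without replacement, Var(ȳ) = (1 − f)·s²/n with f = n/N = 8398/37661 = 0.22298930.
Var(ȳ) = (1 − 0.22298930)·102000/8398 = 0.77701070·12.145749 = 9.4373769.
SE(ȳ) = √(9.4373769) = 3.07.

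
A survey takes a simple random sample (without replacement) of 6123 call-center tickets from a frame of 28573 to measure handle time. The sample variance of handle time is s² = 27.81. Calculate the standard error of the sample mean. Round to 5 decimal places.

Under SRS without replacement, Var(ȳ) = (1 − f)·s²/n with f = n/N = 6123/28573 = 0.21429321.
Var(ȳ) = (1 − 0.21429321)·27.81/6123 = 0.78570679·0.0045418912 = 0.0035685948.
SE(ȳ) = √(0.0035685948) = 0.05974.

0.05974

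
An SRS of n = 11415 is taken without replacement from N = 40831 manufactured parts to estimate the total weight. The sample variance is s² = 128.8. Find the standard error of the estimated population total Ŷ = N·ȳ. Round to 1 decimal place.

3681.3

Var(Ŷ) = N²·Var(ȳ) = N²·(1 − n/N)·s²/n.
f = 11415/40831 = 0.27956700; Var(ȳ) = 0.72043300·128.8/11415 = 0.0081289331.
Var(Ŷ) = 40831² · 0.0081289331 = 1.3552318 × 10^7.
SE(Ŷ) = √(1.3552318 × 10^7) = 3681.3.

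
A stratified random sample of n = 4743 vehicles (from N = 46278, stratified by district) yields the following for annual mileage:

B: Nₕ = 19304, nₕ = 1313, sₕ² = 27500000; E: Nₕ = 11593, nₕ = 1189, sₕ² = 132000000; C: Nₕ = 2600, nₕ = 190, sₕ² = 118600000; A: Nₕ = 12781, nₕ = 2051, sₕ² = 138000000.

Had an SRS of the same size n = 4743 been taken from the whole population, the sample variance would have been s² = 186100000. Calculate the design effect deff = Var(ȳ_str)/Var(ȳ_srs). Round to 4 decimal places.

0.4482

Var(ȳ_str) = Σ Wₕ²(1−fₕ)sₕ²/nₕ with Wₕ = Nₕ/46278:
  B: (19304/46278)²·(1−1313/19304)·27500000/1313 = 3396.4202
  E: (11593/46278)²·(1−1189/11593)·132000000/1189 = 6252.2897
  C: (2600/46278)²·(1−190/2600)·118600000/190 = 1826.3008
  A: (12781/46278)²·(1−2051/12781)·138000000/2051 = 4308.527
  → Var(ȳ_str) = 15783.538.
Var(ȳ_srs) = (1 − 4743/46278)·186100000/4743 = 35215.421.
deff = 15783.538 / 35215.421 = 0.4482.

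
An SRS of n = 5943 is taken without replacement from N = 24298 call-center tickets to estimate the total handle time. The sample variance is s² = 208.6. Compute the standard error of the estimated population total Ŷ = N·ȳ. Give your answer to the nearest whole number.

3957

Var(Ŷ) = N²·Var(ȳ) = N²·(1 − n/N)·s²/n.
f = 5943/24298 = 0.24458803; Var(ȳ) = 0.75541197·208.6/5943 = 0.026515049.
Var(Ŷ) = 24298² · 0.026515049 = 1.5654294 × 10^7.
SE(Ŷ) = √(1.5654294 × 10^7) = 3957.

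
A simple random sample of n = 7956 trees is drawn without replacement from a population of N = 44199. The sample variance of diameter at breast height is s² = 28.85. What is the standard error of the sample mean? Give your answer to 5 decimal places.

0.05453

Under SRS without replacement, Var(ȳ) = (1 − f)·s²/n with f = n/N = 7956/44199 = 0.18000407.
Var(ȳ) = (1 − 0.18000407)·28.85/7956 = 0.81999593·0.0036261941 = 0.0029734644.
SE(ȳ) = √(0.0029734644) = 0.05453.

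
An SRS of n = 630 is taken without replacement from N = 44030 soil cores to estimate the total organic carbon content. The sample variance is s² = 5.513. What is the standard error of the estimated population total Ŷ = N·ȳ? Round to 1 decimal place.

Var(Ŷ) = N²·Var(ȳ) = N²·(1 − n/N)·s²/n.
f = 630/44030 = 0.01430843; Var(ȳ) = 0.98569157·5.513/630 = 0.0086255836.
Var(Ŷ) = 44030² · 0.0086255836 = 1.6721909 × 10^7.
SE(Ŷ) = √(1.6721909 × 10^7) = 4089.2.

4089.2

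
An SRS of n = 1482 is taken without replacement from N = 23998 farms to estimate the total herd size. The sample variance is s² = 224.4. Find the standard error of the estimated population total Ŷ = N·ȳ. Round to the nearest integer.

9045

Var(Ŷ) = N²·Var(ȳ) = N²·(1 − n/N)·s²/n.
f = 1482/23998 = 0.06175515; Var(ȳ) = 0.93824485·224.4/1482 = 0.14206622.
Var(Ŷ) = 23998² · 0.14206622 = 8.1816505 × 10^7.
SE(Ŷ) = √(8.1816505 × 10^7) = 9045.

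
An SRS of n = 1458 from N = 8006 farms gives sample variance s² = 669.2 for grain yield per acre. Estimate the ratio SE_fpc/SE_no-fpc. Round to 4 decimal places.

0.9044

f = n/N = 1458/8006 = 0.18211341.
SE_no-fpc = √(s²/n) = 0.67748425; SE_fpc = √((1−f)s²/n) = 0.61269699.
Ratio = √(1−f) = 0.90437082.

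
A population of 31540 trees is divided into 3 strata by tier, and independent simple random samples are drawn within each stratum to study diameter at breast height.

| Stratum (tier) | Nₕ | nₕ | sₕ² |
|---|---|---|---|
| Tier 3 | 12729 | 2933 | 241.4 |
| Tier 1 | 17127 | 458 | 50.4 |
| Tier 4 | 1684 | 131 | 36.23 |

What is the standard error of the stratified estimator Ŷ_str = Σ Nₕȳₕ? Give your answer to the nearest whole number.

6512

Var(Ŷ_str) = Σₕ Nₕ²(1 − fₕ)sₕ²/nₕ.
Tier 3: 12729²·(1 − 2933/12729)·241.4/2933 = 1.0262857 × 10^7.
Tier 1: 17127²·(1 − 458/17127)·50.4/458 = 3.1416363 × 10^7.
Tier 4: 1684²·(1 − 131/1684)·36.23/131 = 723286.87.
Sum = 4.2402507 × 10^7.
SE = √(4.2402507 × 10^7) = 6512.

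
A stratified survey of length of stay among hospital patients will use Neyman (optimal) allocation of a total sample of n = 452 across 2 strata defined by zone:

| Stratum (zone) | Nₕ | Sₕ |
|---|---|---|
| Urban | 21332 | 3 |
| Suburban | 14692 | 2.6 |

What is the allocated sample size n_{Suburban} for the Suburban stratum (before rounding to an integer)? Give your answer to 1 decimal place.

Neyman allocation: nₕ = n·NₕSₕ / Σⱼ NⱼSⱼ.
Σ NⱼSⱼ = 21332·3 + 14692·2.6 = 102195.2.
n_{Suburban} = 452·14692·2.6 / 102195.2 = 169.0.

169.0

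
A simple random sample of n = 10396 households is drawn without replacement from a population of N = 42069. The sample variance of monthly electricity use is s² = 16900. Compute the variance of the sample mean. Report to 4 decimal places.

Under SRS without replacement, Var(ȳ) = (1 − f)·s²/n with f = n/N = 10396/42069 = 0.24711783.
Var(ȳ) = (1 − 0.24711783)·16900/10396 = 0.75288217·1.6256252 = 1.2239043.

1.2239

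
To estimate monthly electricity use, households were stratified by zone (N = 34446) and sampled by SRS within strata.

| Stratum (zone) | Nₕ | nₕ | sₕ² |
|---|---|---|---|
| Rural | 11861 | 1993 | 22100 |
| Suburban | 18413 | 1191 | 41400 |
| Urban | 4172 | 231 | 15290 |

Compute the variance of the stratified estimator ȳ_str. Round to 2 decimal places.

11.30

Var(ȳ_str) = Σₕ Wₕ²(1 − fₕ)sₕ²/nₕ with Wₕ = Nₕ/N, N = 34446.
Rural: Wₕ = 0.34433606; term = 0.34433606²·(1 − 0.16802968)·22100/1993 = 1.0938501.
Suburban: Wₕ = 0.53454683; term = 0.53454683²·(1 − 0.06468256)·41400/1191 = 9.2900729.
Urban: Wₕ = 0.12111711; term = 0.12111711²·(1 − 0.05536913)·15290/231 = 0.91720971.
Sum = 11.301133.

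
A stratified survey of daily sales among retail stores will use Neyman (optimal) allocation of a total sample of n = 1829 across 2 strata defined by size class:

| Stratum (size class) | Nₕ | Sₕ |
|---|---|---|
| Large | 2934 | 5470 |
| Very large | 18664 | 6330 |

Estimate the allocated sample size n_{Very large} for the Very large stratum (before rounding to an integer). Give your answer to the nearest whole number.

1610

Neyman allocation: nₕ = n·NₕSₕ / Σⱼ NⱼSⱼ.
Σ NⱼSⱼ = 2934·5470 + 18664·6330 = 1.341921 × 10^8.
n_{Very large} = 1829·18664·6330 / (1.341921 × 10^8) = 1610.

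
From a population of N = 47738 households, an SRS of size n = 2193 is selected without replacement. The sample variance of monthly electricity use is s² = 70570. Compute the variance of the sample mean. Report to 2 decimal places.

30.70

Under SRS without replacement, Var(ȳ) = (1 − f)·s²/n with f = n/N = 2193/47738 = 0.04593825.
Var(ȳ) = (1 − 0.04593825)·70570/2193 = 0.95406175·32.179663 = 30.701385.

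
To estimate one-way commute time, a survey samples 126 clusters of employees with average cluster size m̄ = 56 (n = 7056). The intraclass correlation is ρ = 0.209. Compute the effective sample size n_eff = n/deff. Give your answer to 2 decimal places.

deff = 1 + (56 − 1)·0.209 = 1 + 11.495 = 12.495.
n_eff = 7056 / 12.495 = 564.71.

564.71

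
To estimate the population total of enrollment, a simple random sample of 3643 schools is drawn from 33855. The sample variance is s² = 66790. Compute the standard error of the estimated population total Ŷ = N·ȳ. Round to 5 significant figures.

136940

Var(Ŷ) = N²·Var(ȳ) = N²·(1 − n/N)·s²/n.
f = 3643/33855 = 0.10760597; Var(ȳ) = 0.89239403·66790/3643 = 16.360966.
Var(Ŷ) = 33855² · 16.360966 = 1.8752302 × 10^10.
SE(Ŷ) = √(1.8752302 × 10^10) = 136940.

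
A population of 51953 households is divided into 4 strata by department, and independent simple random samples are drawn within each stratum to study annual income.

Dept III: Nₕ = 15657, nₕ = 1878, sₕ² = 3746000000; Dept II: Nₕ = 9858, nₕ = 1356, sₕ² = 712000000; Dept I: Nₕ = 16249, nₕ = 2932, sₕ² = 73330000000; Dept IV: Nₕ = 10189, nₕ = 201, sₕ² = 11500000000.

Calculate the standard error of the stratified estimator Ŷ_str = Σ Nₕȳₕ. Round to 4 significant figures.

Var(Ŷ_str) = Σₕ Nₕ²(1 − fₕ)sₕ²/nₕ.
Dept III: 15657²·(1 − 1878/15657)·3746000000/1878 = 4.3032684 × 10^14.
Dept II: 9858²·(1 − 1356/9858)·712000000/1356 = 4.4007857 × 10^13.
Dept I: 16249²·(1 − 2932/16249)·73330000000/2932 = 5.4119124 × 10^15.
Dept IV: 10189²·(1 − 201/10189)·11500000000/201 = 5.8225319 × 10^15.
Sum = 1.1708779 × 10^16.
SE = √(1.1708779 × 10^16) = 1.082 × 10^8.

1.082 × 10^8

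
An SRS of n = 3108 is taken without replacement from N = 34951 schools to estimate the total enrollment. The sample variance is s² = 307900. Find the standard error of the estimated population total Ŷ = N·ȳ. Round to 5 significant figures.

332050

Var(Ŷ) = N²·Var(ȳ) = N²·(1 − n/N)·s²/n.
f = 3108/34951 = 0.08892449; Var(ȳ) = 0.91107551·307900/3108 = 90.257448.
Var(Ŷ) = 34951² · 90.257448 = 1.1025601 × 10^11.
SE(Ŷ) = √(1.1025601 × 10^11) = 332050.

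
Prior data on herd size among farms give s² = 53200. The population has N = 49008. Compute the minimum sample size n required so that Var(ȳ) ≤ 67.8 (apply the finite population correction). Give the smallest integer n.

Without fpc, n₀ = s²/D = 53200/67.8 = 784.6608.
With fpc, (1 − n/N)·s²/n ≤ D requires n ≥ n₀/(1 + n₀/N) = 784.6608/(1 + 784.6608/49008) = 772.2957.
Rounding up, n = 773.

773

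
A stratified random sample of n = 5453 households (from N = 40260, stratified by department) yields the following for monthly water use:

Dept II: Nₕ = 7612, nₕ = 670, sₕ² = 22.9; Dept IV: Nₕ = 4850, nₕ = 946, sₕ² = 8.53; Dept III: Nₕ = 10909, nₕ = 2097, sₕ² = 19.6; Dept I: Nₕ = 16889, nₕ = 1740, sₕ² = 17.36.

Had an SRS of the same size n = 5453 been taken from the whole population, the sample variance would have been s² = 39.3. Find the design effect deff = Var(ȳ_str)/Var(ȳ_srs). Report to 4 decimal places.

Var(ȳ_str) = Σ Wₕ²(1−fₕ)sₕ²/nₕ with Wₕ = Nₕ/40260:
  Dept II: (7612/40260)²·(1−670/7612)·22.9/670 = 0.0011142856
  Dept IV: (4850/40260)²·(1−946/4850)·8.53/946 = 1.0533238 × 10^-4
  Dept III: (10909/40260)²·(1−2097/10909)·19.6/2097 = 5.5433146 × 10^-4
  Dept I: (16889/40260)²·(1−1740/16889)·17.36/1740 = 0.0015748559
  → Var(ȳ_str) = 0.0033488053.
Var(ȳ_srs) = (1 − 5453/40260)·39.3/5453 = 0.006230887.
deff = 0.0033488053 / 0.006230887 = 0.5375.

0.5375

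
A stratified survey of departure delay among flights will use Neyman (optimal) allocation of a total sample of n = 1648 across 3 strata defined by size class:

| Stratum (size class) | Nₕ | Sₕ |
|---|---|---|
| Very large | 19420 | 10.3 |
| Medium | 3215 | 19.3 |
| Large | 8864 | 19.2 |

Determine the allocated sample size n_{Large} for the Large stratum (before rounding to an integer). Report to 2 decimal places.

648.84

Neyman allocation: nₕ = n·NₕSₕ / Σⱼ NⱼSⱼ.
Σ NⱼSⱼ = 19420·10.3 + 3215·19.3 + 8864·19.2 = 432264.3.
n_{Large} = 1648·8864·19.2 / 432264.3 = 648.84.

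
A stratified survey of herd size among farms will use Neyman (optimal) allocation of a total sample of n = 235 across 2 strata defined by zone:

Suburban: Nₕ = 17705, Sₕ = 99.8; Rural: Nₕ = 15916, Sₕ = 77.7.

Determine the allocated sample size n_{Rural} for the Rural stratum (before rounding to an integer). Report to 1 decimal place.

Neyman allocation: nₕ = n·NₕSₕ / Σⱼ NⱼSⱼ.
Σ NⱼSⱼ = 17705·99.8 + 15916·77.7 = 3.0036322 × 10^6.
n_{Rural} = 235·15916·77.7 / (3.0036322 × 10^6) = 96.8.

96.8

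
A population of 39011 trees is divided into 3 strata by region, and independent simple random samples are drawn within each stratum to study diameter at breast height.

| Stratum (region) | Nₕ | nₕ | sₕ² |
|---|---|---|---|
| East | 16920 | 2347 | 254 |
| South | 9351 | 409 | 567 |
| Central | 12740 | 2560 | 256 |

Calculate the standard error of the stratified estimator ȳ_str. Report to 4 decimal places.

Var(ȳ_str) = Σₕ Wₕ²(1 − fₕ)sₕ²/nₕ with Wₕ = Nₕ/N, N = 39011.
East: Wₕ = 0.43372382; term = 0.43372382²·(1 − 0.13871158)·254/2347 = 0.017534597.
South: Wₕ = 0.23970162; term = 0.23970162²·(1 − 0.04373864)·567/409 = 0.076169009.
Central: Wₕ = 0.32657456; term = 0.32657456²·(1 − 0.20094192)·256/2560 = 0.0085220296.
Sum = 0.10222564.
SE = √(0.10222564) = 0.3197.

0.3197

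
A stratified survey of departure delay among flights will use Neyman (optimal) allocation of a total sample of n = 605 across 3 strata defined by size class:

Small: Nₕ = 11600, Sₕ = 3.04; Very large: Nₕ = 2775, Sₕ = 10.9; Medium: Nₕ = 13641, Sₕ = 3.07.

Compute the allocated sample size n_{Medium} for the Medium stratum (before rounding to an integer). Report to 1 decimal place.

235.9

Neyman allocation: nₕ = n·NₕSₕ / Σⱼ NⱼSⱼ.
Σ NⱼSⱼ = 11600·3.04 + 2775·10.9 + 13641·3.07 = 107389.37.
n_{Medium} = 605·13641·3.07 / 107389.37 = 235.9.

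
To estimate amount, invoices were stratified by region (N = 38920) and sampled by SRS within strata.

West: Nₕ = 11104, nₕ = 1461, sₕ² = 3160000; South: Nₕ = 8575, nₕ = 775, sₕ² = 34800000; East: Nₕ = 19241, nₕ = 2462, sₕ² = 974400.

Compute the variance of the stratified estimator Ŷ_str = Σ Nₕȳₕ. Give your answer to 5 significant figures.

Var(Ŷ_str) = Σₕ Nₕ²(1 − fₕ)sₕ²/nₕ.
West: 11104²·(1 − 1461/11104)·3160000/1461 = 2.3159463 × 10^11.
South: 8575²·(1 − 775/8575)·34800000/775 = 3.0033523 × 10^12.
East: 19241²·(1 − 2462/19241)·974400/2462 = 1.2777413 × 10^11.
Sum = 3.3627211 × 10^12.

3.3627 × 10^12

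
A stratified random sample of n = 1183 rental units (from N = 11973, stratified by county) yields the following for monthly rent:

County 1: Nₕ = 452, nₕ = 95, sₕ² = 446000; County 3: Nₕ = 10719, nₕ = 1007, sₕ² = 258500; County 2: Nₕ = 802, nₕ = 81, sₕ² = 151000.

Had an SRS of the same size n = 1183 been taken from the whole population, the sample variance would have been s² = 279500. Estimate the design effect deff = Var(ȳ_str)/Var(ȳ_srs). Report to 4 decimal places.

Var(ȳ_str) = Σ Wₕ²(1−fₕ)sₕ²/nₕ with Wₕ = Nₕ/11973:
  County 1: (452/11973)²·(1−95/452)·446000/95 = 5.2845978
  County 3: (10719/11973)²·(1−1007/10719)·258500/1007 = 186.41809
  County 2: (802/11973)²·(1−81/802)·151000/81 = 7.5196148
  → Var(ȳ_str) = 199.2223.
Var(ȳ_srs) = (1 − 1183/11973)·279500/1183 = 212.91955.
deff = 199.2223 / 212.91955 = 0.9357.

0.9357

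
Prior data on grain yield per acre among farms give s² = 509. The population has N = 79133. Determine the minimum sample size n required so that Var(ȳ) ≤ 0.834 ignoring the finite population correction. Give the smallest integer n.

611

Without fpc, n₀ = s²/D = 509/0.834 = 610.3118.
Rounding up, n = 611.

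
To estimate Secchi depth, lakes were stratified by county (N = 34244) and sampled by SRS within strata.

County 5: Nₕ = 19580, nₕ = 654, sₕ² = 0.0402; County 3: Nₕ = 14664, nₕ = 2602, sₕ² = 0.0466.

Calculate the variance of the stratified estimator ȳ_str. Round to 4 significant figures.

Var(ȳ_str) = Σₕ Wₕ²(1 − fₕ)sₕ²/nₕ with Wₕ = Nₕ/N, N = 34244.
County 5: Wₕ = 0.57177900; term = 0.57177900²·(1 − 0.03340143)·0.0402/654 = 1.9424545 × 10^-5.
County 3: Wₕ = 0.42822100; term = 0.42822100²·(1 − 0.17744135)·0.0466/2602 = 2.7013535 × 10^-6.
Sum = 2.2125899 × 10^-5.

2.213 × 10^-5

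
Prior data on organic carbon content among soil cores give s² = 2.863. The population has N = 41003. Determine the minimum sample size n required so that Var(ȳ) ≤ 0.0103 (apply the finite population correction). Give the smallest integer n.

Without fpc, n₀ = s²/D = 2.863/0.0103 = 277.9612.
With fpc, (1 − n/N)·s²/n ≤ D requires n ≥ n₀/(1 + n₀/N) = 277.9612/(1 + 277.9612/41003) = 276.0896.
Rounding up, n = 277.

277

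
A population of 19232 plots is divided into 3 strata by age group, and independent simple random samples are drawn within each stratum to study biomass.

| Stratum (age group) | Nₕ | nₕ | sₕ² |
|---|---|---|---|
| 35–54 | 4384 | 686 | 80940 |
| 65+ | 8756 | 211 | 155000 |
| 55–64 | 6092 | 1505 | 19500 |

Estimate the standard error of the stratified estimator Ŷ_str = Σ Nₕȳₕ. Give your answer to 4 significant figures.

Var(Ŷ_str) = Σₕ Nₕ²(1 − fₕ)sₕ²/nₕ.
35–54: 4384²·(1 − 686/4384)·80940/686 = 1.9128307 × 10^9.
65+: 8756²·(1 − 211/8756)·155000/211 = 5.4962574 × 10^10.
55–64: 6092²·(1 − 1505/6092)·19500/1505 = 3.6206517 × 10^8.
Sum = 5.723747 × 10^10.
SE = √(5.723747 × 10^10) = 239200.

239200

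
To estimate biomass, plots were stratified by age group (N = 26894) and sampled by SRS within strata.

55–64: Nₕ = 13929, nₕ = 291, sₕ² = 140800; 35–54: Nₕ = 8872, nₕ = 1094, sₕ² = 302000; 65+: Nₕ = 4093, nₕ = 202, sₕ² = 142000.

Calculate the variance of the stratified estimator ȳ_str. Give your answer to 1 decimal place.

168.9

Var(ȳ_str) = Σₕ Wₕ²(1 − fₕ)sₕ²/nₕ with Wₕ = Nₕ/N, N = 26894.
55–64: Wₕ = 0.51792221; term = 0.51792221²·(1 − 0.02089166)·140800/291 = 127.07774.
35–54: Wₕ = 0.32988771; term = 0.32988771²·(1 − 0.12330929)·302000/1094 = 26.337121.
65+: Wₕ = 0.15219008; term = 0.15219008²·(1 − 0.04935255)·142000/202 = 15.47851.
Sum = 168.89337.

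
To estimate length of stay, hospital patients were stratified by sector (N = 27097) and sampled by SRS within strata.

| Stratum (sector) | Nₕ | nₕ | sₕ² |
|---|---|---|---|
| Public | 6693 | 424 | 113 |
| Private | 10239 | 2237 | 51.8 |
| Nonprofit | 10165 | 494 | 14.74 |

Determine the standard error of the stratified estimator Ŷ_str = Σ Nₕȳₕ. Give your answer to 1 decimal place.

Var(Ŷ_str) = Σₕ Nₕ²(1 − fₕ)sₕ²/nₕ.
Public: 6693²·(1 − 424/6693)·113/424 = 1.1182314 × 10^7.
Private: 10239²·(1 − 2237/10239)·51.8/2237 = 1.8972295 × 10^6.
Nonprofit: 10165²·(1 − 494/10165)·14.74/494 = 2.9332515 × 10^6.
Sum = 1.6012795 × 10^7.
SE = √(1.6012795 × 10^7) = 4001.6.

4001.6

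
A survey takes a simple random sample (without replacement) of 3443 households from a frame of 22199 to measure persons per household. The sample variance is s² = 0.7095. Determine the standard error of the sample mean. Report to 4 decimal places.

0.0132

Under SRS without replacement, Var(ȳ) = (1 − f)·s²/n with f = n/N = 3443/22199 = 0.15509708.
Var(ȳ) = (1 − 0.15509708)·0.7095/3443 = 0.84490292·2.0607029 × 10^-4 = 1.7410939 × 10^-4.
SE(ȳ) = √(1.7410939 × 10^-4) = 0.0132.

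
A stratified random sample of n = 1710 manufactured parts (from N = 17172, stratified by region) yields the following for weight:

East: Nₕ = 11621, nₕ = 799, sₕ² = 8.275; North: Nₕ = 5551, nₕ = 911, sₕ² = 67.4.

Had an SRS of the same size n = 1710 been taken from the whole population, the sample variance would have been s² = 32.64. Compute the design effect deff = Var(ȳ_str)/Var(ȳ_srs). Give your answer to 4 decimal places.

Var(ȳ_str) = Σ Wₕ²(1−fₕ)sₕ²/nₕ with Wₕ = Nₕ/17172:
  East: (11621/17172)²·(1−799/11621)·8.275/799 = 0.0044170315
  North: (5551/17172)²·(1−911/5551)·67.4/911 = 0.0064623276
  → Var(ȳ_str) = 0.010879359.
Var(ȳ_srs) = (1 − 1710/17172)·32.64/1710 = 0.017186951.
deff = 0.010879359 / 0.017186951 = 0.6330.

0.6330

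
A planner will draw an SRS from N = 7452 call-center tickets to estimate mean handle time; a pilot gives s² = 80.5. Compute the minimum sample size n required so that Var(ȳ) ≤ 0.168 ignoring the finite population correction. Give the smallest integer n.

480

Without fpc, n₀ = s²/D = 80.5/0.168 = 479.1667.
Rounding up, n = 480.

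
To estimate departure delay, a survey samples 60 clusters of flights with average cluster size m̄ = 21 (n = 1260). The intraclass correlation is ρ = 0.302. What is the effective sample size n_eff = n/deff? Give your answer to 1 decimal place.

179.0

deff = 1 + (21 − 1)·0.302 = 1 + 6.04 = 7.04.
n_eff = 1260 / 7.04 = 179.0.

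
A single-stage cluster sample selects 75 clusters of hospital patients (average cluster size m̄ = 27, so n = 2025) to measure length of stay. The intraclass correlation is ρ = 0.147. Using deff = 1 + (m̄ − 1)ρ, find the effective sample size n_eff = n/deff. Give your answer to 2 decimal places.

deff = 1 + (27 − 1)·0.147 = 1 + 3.822 = 4.822.
n_eff = 2025 / 4.822 = 419.95.

419.95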